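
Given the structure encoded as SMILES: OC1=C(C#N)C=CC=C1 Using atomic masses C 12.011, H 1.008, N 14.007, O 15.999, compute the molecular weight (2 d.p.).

119.12 g/mol

First, the molecular formula is C7H5NO (counting implicit H from valence).
  C: 7 × 12.011 = 84.077
  H: 5 × 1.008 = 5.040
  N: 1 × 14.007 = 14.007
  O: 1 × 15.999 = 15.999
Sum: 7×12.011 + 5×1.008 + 1×14.007 + 1×15.999 = 119.123 → 119.12 g/mol.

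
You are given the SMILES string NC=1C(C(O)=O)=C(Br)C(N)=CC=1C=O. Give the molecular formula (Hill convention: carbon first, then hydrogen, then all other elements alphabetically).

Walk through each heavy atom and fill implicit hydrogens from standard valence (C 4, N 3, O 2, S 2, halogen 1):
  atom 1: N, bond orders sum to 1 (valence 3) → 2 H
  atom 2: C, bond orders sum to 4 (valence 4) → 0 H
  atom 3: C, bond orders sum to 4 (valence 4) → 0 H
  atom 4: C, bond orders sum to 4 (valence 4) → 0 H
  atom 5: O, bond orders sum to 1 (valence 2) → 1 H
  atom 6: O, bond orders sum to 2 (valence 2) → 0 H
  atom 7: C, bond orders sum to 4 (valence 4) → 0 H
  atom 8: Br (halogen, monovalent) → 0 H
  atom 9: C, bond orders sum to 4 (valence 4) → 0 H
  atom 10: N, bond orders sum to 1 (valence 3) → 2 H
  atom 11: C, bond orders sum to 3 (valence 4) → 1 H
  atom 12: C, bond orders sum to 4 (valence 4) → 0 H
  atom 13: C, bond orders sum to 3 (valence 4) → 1 H
  atom 14: O, bond orders sum to 2 (valence 2) → 0 H
Totals → C:8, H:7, Br:1, N:2, O:3.

C8H7BrN2O3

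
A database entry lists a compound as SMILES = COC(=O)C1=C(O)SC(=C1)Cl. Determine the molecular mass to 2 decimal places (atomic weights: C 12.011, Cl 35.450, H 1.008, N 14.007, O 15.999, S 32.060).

192.61 g/mol

First, the molecular formula is C6H5ClO3S (counting implicit H from valence).
  C: 6 × 12.011 = 72.066
  Cl: 1 × 35.450 = 35.450
  H: 5 × 1.008 = 5.040
  O: 3 × 15.999 = 47.997
  S: 1 × 32.060 = 32.060
Sum: 6×12.011 + 1×35.450 + 5×1.008 + 3×15.999 + 1×32.060 = 192.613 → 192.61 g/mol.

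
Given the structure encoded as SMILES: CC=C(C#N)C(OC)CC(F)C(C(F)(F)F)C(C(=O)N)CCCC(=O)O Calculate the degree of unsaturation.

5

Degree of unsaturation = (number of rings) + (number of π bonds).
Ring closures in the SMILES: 0.
π bonds: 3 double bonds (each 1 DoU), 1 triple bond (each 2 DoU) → 5 DoU from unsaturation.
Total DoU = 0 + 5 = 5.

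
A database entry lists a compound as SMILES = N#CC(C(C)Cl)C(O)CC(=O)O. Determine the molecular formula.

Walk through each heavy atom and fill implicit hydrogens from standard valence (C 4, N 3, O 2, S 2, halogen 1):
  atom 1: N, bond orders sum to 3 (valence 3) → 0 H
  atom 2: C, bond orders sum to 4 (valence 4) → 0 H
  atom 3: C, bond orders sum to 3 (valence 4) → 1 H
  atom 4: C, bond orders sum to 3 (valence 4) → 1 H
  atom 5: C, bond orders sum to 1 (valence 4) → 3 H
  atom 6: Cl (halogen, monovalent) → 0 H
  atom 7: C, bond orders sum to 3 (valence 4) → 1 H
  atom 8: O, bond orders sum to 1 (valence 2) → 1 H
  atom 9: C, bond orders sum to 2 (valence 4) → 2 H
  atom 10: C, bond orders sum to 4 (valence 4) → 0 H
  atom 11: O, bond orders sum to 2 (valence 2) → 0 H
  atom 12: O, bond orders sum to 1 (valence 2) → 1 H
Totals → C:7, H:10, Cl:1, N:1, O:3.

C7H10ClNO3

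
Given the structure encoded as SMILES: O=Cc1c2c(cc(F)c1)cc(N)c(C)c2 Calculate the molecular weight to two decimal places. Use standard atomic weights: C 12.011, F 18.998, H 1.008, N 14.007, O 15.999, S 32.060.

First, the molecular formula is C12H10FNO (counting implicit H from valence).
  C: 12 × 12.011 = 144.132
  F: 1 × 18.998 = 18.998
  H: 10 × 1.008 = 10.080
  N: 1 × 14.007 = 14.007
  O: 1 × 15.999 = 15.999
Sum: 12×12.011 + 1×18.998 + 10×1.008 + 1×14.007 + 1×15.999 = 203.216 → 203.22 g/mol.

203.22 g/mol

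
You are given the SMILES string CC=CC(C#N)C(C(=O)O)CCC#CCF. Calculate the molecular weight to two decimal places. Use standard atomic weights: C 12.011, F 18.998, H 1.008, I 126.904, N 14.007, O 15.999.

223.25 g/mol

First, the molecular formula is C12H14FNO2 (counting implicit H from valence).
  C: 12 × 12.011 = 144.132
  F: 1 × 18.998 = 18.998
  H: 14 × 1.008 = 14.112
  N: 1 × 14.007 = 14.007
  O: 2 × 15.999 = 31.998
Sum: 12×12.011 + 1×18.998 + 14×1.008 + 1×14.007 + 2×15.999 = 223.247 → 223.25 g/mol.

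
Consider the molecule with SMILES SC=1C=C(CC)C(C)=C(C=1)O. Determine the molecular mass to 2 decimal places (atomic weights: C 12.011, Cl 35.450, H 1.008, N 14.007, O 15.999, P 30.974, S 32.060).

First, the molecular formula is C9H12OS (counting implicit H from valence).
  C: 9 × 12.011 = 108.099
  H: 12 × 1.008 = 12.096
  O: 1 × 15.999 = 15.999
  S: 1 × 32.060 = 32.060
Sum: 9×12.011 + 12×1.008 + 1×15.999 + 1×32.060 = 168.254 → 168.25 g/mol.

168.25 g/mol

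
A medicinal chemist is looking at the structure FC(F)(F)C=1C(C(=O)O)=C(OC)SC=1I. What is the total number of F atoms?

3

Scan the SMILES for F atoms (remember two-letter symbols like Cl and Br are single atoms).
Fluorine count: 3.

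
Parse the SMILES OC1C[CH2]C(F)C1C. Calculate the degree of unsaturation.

1

Molecular formula: C6H11FO.
DoU = (2C + 2 + N − H − X) / 2, where X is the halogen count and O/S are ignored.
    = (2·6 + 2 + 0 − 11 − 1) / 2 = 2 / 2 = 1.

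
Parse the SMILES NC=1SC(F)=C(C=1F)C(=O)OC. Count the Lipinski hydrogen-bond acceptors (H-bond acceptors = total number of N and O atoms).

3

N atoms: 1; O atoms: 2.
Lipinski HBA = 1 + 2 = 3.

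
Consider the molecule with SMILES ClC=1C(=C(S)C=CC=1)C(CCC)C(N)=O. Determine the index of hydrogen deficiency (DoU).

5

Molecular formula: C11H14ClNOS.
DoU = (2C + 2 + N − H − X) / 2, where X is the halogen count and O/S are ignored.
    = (2·11 + 2 + 1 − 14 − 1) / 2 = 10 / 2 = 5.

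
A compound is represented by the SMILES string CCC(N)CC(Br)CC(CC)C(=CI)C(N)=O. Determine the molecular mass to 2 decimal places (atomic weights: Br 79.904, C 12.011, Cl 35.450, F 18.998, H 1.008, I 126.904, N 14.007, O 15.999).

417.13 g/mol

First, the molecular formula is C12H22BrIN2O (counting implicit H from valence).
  Br: 1 × 79.904 = 79.904
  C: 12 × 12.011 = 144.132
  H: 22 × 1.008 = 22.176
  I: 1 × 126.904 = 126.904
  N: 2 × 14.007 = 28.014
  O: 1 × 15.999 = 15.999
Sum: 1×79.904 + 12×12.011 + 22×1.008 + 1×126.904 + 2×14.007 + 1×15.999 = 417.129 → 417.13 g/mol.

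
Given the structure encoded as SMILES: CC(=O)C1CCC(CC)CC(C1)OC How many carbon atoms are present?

12

Count every carbon token in the SMILES (each C, including those in ring-closure positions and inside branches).
Carbon count: 12.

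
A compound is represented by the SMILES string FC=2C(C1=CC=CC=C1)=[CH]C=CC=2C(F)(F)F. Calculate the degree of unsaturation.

Degree of unsaturation = (number of rings) + (number of π bonds).
Ring closures in the SMILES: 2.
π bonds: 6 double bonds (each 1 DoU) → 6 DoU from unsaturation.
Total DoU = 2 + 6 = 8.

8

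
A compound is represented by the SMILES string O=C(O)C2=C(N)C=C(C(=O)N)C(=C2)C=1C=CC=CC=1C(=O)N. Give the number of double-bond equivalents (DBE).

11

Molecular formula: C15H13N3O4.
DoU = (2C + 2 + N − H − X) / 2, where X is the halogen count and O/S are ignored.
    = (2·15 + 2 + 3 − 13 − 0) / 2 = 22 / 2 = 11.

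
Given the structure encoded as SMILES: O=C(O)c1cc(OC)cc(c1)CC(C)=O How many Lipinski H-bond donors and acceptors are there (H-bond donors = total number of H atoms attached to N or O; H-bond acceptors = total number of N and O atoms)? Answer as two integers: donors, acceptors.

Donors: find every N or O and count the H atoms it carries.
  atom 1 (O): bond orders sum to 2 → 0 H
  atom 3 (O): bond orders sum to 1 → 1 H
  atom 7 (O): bond orders sum to 2 → 0 H
  atom 15 (O): bond orders sum to 2 → 0 H
Lipinski HBD = 1.
Acceptors: N atoms = 0, O atoms = 4 → HBA = 4.

1, 4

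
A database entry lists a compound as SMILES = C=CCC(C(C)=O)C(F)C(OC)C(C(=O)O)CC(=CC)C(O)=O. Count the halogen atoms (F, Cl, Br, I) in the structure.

1

Halogen atoms appear at heavy-atom position 9 (1×F).
Other groups present: 2 alkene, 2 carboxylic acid, 1 ether, 1 ketone.
Halogen count: 1.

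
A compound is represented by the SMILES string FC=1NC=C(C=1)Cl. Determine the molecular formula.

C4H3ClFN

Walk through each heavy atom and fill implicit hydrogens from standard valence (C 4, N 3, O 2, S 2, halogen 1):
  atom 1: F (halogen, monovalent) → 0 H
  atom 2: C, bond orders sum to 4 (valence 4) → 0 H
  atom 3: N, bond orders sum to 2 (valence 3) → 1 H
  atom 4: C, bond orders sum to 3 (valence 4) → 1 H
  atom 5: C, bond orders sum to 4 (valence 4) → 0 H
  atom 6: C, bond orders sum to 3 (valence 4) → 1 H
  atom 7: Cl (halogen, monovalent) → 0 H
Totals → C:4, H:3, Cl:1, F:1, N:1.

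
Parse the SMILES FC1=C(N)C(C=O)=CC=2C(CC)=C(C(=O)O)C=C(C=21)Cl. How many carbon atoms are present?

14

Count every carbon token in the SMILES (each C, including those in ring-closure positions and inside branches).
Carbon count: 14.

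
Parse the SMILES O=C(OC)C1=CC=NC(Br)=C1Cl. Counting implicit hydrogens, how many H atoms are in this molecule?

5

Walk through each heavy atom and fill implicit hydrogens from standard valence (C 4, N 3, O 2, S 2, halogen 1):
  atom 1: O, bond orders sum to 2 (valence 2) → 0 H
  atom 2: C, bond orders sum to 4 (valence 4) → 0 H
  atom 3: O, bond orders sum to 2 (valence 2) → 0 H
  atom 4: C, bond orders sum to 1 (valence 4) → 3 H
  atom 5: C, bond orders sum to 4 (valence 4) → 0 H
  atom 6: C, bond orders sum to 3 (valence 4) → 1 H
  atom 7: C, bond orders sum to 3 (valence 4) → 1 H
  atom 8: N, bond orders sum to 3 (valence 3) → 0 H
  atom 9: C, bond orders sum to 4 (valence 4) → 0 H
  atom 10: Br (halogen, monovalent) → 0 H
  atom 11: C, bond orders sum to 4 (valence 4) → 0 H
  atom 12: Cl (halogen, monovalent) → 0 H
Total hydrogens: 5.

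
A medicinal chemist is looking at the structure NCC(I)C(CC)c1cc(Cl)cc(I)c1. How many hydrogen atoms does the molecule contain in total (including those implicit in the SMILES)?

Walk through each heavy atom and fill implicit hydrogens from standard valence (C 4, N 3, O 2, S 2, halogen 1); for lowercase aromatic atoms, an aromatic c carries 1 H when it has two neighbours and 0 H with three, and aromatic n carries 0 H:
  atom 1: N, bond orders sum to 1 (valence 3) → 2 H
  atom 2: C, bond orders sum to 2 (valence 4) → 2 H
  atom 3: C, bond orders sum to 3 (valence 4) → 1 H
  atom 4: I (halogen, monovalent) → 0 H
  atom 5: C, bond orders sum to 3 (valence 4) → 1 H
  atom 6: C, bond orders sum to 2 (valence 4) → 2 H
  atom 7: C, bond orders sum to 1 (valence 4) → 3 H
  atom 8: aromatic c, 3 neighbours → 0 H
  atom 9: aromatic c, 2 neighbours → 1 H
  atom 10: aromatic c, 3 neighbours → 0 H
  atom 11: Cl (halogen, monovalent) → 0 H
  atom 12: aromatic c, 2 neighbours → 1 H
  atom 13: aromatic c, 3 neighbours → 0 H
  atom 14: I (halogen, monovalent) → 0 H
  atom 15: aromatic c, 2 neighbours → 1 H
Total hydrogens: 14.

14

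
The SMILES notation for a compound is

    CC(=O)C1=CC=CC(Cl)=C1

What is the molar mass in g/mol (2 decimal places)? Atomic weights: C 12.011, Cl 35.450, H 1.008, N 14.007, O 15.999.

154.59 g/mol

First, the molecular formula is C8H7ClO (counting implicit H from valence).
  C: 8 × 12.011 = 96.088
  Cl: 1 × 35.450 = 35.450
  H: 7 × 1.008 = 7.056
  O: 1 × 15.999 = 15.999
Sum: 8×12.011 + 1×35.450 + 7×1.008 + 1×15.999 = 154.593 → 154.59 g/mol.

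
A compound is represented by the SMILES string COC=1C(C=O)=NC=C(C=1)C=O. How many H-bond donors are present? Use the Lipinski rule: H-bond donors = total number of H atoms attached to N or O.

Donors: find every N or O and count the H atoms it carries.
  atom 2 (O): bond orders sum to 2 → 0 H
  atom 6 (O): bond orders sum to 2 → 0 H
  atom 7 (N): bond orders sum to 3 → 0 H
  atom 12 (O): bond orders sum to 2 → 0 H
Lipinski HBD = 0.

0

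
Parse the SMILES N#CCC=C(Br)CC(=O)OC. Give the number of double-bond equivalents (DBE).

4

Degree of unsaturation = (number of rings) + (number of π bonds).
Ring closures in the SMILES: 0.
π bonds: 2 double bonds (each 1 DoU), 1 triple bond (each 2 DoU) → 4 DoU from unsaturation.
Total DoU = 0 + 4 = 4.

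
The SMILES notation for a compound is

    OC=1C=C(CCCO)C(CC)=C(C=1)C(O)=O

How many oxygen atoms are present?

4

Scan the SMILES for O atoms (remember two-letter symbols like Cl and Br are single atoms).
Oxygen count: 4.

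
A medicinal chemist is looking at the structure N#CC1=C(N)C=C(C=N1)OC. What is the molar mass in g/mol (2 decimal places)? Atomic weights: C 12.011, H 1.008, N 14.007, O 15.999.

149.15 g/mol

First, the molecular formula is C7H7N3O (counting implicit H from valence).
  C: 7 × 12.011 = 84.077
  H: 7 × 1.008 = 7.056
  N: 3 × 14.007 = 42.021
  O: 1 × 15.999 = 15.999
Sum: 7×12.011 + 7×1.008 + 3×14.007 + 1×15.999 = 149.153 → 149.15 g/mol.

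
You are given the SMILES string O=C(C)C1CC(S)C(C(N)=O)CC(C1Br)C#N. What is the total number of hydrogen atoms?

Walk through each heavy atom and fill implicit hydrogens from standard valence (C 4, N 3, O 2, S 2, halogen 1):
  atom 1: O, bond orders sum to 2 (valence 2) → 0 H
  atom 2: C, bond orders sum to 4 (valence 4) → 0 H
  atom 3: C, bond orders sum to 1 (valence 4) → 3 H
  atom 4: C, bond orders sum to 3 (valence 4) → 1 H
  atom 5: C, bond orders sum to 2 (valence 4) → 2 H
  atom 6: C, bond orders sum to 3 (valence 4) → 1 H
  atom 7: S, bond orders sum to 1 (valence 2) → 1 H
  atom 8: C, bond orders sum to 3 (valence 4) → 1 H
  atom 9: C, bond orders sum to 4 (valence 4) → 0 H
  atom 10: N, bond orders sum to 1 (valence 3) → 2 H
  atom 11: O, bond orders sum to 2 (valence 2) → 0 H
  atom 12: C, bond orders sum to 2 (valence 4) → 2 H
  atom 13: C, bond orders sum to 3 (valence 4) → 1 H
  atom 14: C, bond orders sum to 3 (valence 4) → 1 H
  atom 15: Br (halogen, monovalent) → 0 H
  atom 16: C, bond orders sum to 4 (valence 4) → 0 H
  atom 17: N, bond orders sum to 3 (valence 3) → 0 H
Total hydrogens: 15.

15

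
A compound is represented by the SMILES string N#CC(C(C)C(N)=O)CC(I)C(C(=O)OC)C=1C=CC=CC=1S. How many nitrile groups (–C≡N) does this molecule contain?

1

The nitrile motif appears at heavy-atom position 2 in the SMILES.
Other groups present: 1 amide, 1 ester, 1 thiol.
Nitrile count: 1.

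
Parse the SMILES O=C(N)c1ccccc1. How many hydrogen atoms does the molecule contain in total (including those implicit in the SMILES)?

Walk through each heavy atom and fill implicit hydrogens from standard valence (C 4, N 3, O 2, S 2, halogen 1); for lowercase aromatic atoms, an aromatic c carries 1 H when it has two neighbours and 0 H with three, and aromatic n carries 0 H:
  atom 1: O, bond orders sum to 2 (valence 2) → 0 H
  atom 2: C, bond orders sum to 4 (valence 4) → 0 H
  atom 3: N, bond orders sum to 1 (valence 3) → 2 H
  atom 4: aromatic c, 3 neighbours → 0 H
  atom 5: aromatic c, 2 neighbours → 1 H
  atom 6: aromatic c, 2 neighbours → 1 H
  atom 7: aromatic c, 2 neighbours → 1 H
  atom 8: aromatic c, 2 neighbours → 1 H
  atom 9: aromatic c, 2 neighbours → 1 H
Total hydrogens: 7.

7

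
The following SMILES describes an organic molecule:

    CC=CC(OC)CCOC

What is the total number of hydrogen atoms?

Walk through each heavy atom and fill implicit hydrogens from standard valence (C 4, N 3, O 2, S 2, halogen 1):
  atom 1: C, bond orders sum to 1 (valence 4) → 3 H
  atom 2: C, bond orders sum to 3 (valence 4) → 1 H
  atom 3: C, bond orders sum to 3 (valence 4) → 1 H
  atom 4: C, bond orders sum to 3 (valence 4) → 1 H
  atom 5: O, bond orders sum to 2 (valence 2) → 0 H
  atom 6: C, bond orders sum to 1 (valence 4) → 3 H
  atom 7: C, bond orders sum to 2 (valence 4) → 2 H
  atom 8: C, bond orders sum to 2 (valence 4) → 2 H
  atom 9: O, bond orders sum to 2 (valence 2) → 0 H
  atom 10: C, bond orders sum to 1 (valence 4) → 3 H
Total hydrogens: 16.

16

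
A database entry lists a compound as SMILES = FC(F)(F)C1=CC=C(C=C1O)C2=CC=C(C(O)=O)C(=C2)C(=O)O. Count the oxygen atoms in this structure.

Scan the SMILES for O atoms (remember two-letter symbols like Cl and Br are single atoms).
Oxygen count: 5.

5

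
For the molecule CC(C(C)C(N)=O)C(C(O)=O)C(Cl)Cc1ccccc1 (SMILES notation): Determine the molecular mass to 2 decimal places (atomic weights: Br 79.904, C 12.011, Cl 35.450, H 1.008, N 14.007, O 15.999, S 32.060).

297.78 g/mol

First, the molecular formula is C15H20ClNO3 (counting implicit H from valence).
  C: 15 × 12.011 = 180.165
  Cl: 1 × 35.450 = 35.450
  H: 20 × 1.008 = 20.160
  N: 1 × 14.007 = 14.007
  O: 3 × 15.999 = 47.997
Sum: 15×12.011 + 1×35.450 + 20×1.008 + 1×14.007 + 3×15.999 = 297.779 → 297.78 g/mol.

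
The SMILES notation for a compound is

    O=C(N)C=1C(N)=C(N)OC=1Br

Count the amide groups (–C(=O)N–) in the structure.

The amide motif appears at heavy-atom position 2 in the SMILES.
Other groups present: 2 primary amine.
Amide count: 1.

1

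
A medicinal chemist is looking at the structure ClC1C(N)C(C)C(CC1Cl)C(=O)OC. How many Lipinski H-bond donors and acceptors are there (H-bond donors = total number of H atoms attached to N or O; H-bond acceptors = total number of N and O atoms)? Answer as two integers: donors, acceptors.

Donors: find every N or O and count the H atoms it carries.
  atom 4 (N): bond orders sum to 1 → 2 H
  atom 12 (O): bond orders sum to 2 → 0 H
  atom 13 (O): bond orders sum to 2 → 0 H
Lipinski HBD = 2.
Acceptors: N atoms = 1, O atoms = 2 → HBA = 3.

2, 3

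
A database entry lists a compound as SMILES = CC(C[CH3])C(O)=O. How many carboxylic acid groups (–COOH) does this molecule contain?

The carboxylic acid motif appears at heavy-atom position 5 in the SMILES.
Carboxylic acid count: 1.

1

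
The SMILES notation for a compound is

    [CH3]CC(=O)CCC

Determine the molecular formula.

Walk through each heavy atom and fill implicit hydrogens from standard valence (C 4, N 3, O 2, S 2, halogen 1):
  atom 1: C with explicit H count 3
  atom 2: C, bond orders sum to 2 (valence 4) → 2 H
  atom 3: C, bond orders sum to 4 (valence 4) → 0 H
  atom 4: O, bond orders sum to 2 (valence 2) → 0 H
  atom 5: C, bond orders sum to 2 (valence 4) → 2 H
  atom 6: C, bond orders sum to 2 (valence 4) → 2 H
  atom 7: C, bond orders sum to 1 (valence 4) → 3 H
Totals → C:6, H:12, O:1.
In Hill order: C6H12O.

C6H12O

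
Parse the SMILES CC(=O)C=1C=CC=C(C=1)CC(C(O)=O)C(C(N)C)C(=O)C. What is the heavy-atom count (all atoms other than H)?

21

Every atom symbol written in the SMILES (organic subset) is one heavy atom; implicit H are not written.
Heavy atoms by element → C:16, N:1, O:4.
Total: 21.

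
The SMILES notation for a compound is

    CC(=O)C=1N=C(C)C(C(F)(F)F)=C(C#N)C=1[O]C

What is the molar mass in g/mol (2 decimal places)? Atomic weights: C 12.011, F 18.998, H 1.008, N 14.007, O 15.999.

First, the molecular formula is C11H9F3N2O2 (counting implicit H from valence).
  C: 11 × 12.011 = 132.121
  F: 3 × 18.998 = 56.994
  H: 9 × 1.008 = 9.072
  N: 2 × 14.007 = 28.014
  O: 2 × 15.999 = 31.998
Sum: 11×12.011 + 3×18.998 + 9×1.008 + 2×14.007 + 2×15.999 = 258.199 → 258.20 g/mol.

258.20 g/mol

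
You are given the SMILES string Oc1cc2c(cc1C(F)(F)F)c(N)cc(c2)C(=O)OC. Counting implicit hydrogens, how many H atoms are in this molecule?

Walk through each heavy atom and fill implicit hydrogens from standard valence (C 4, N 3, O 2, S 2, halogen 1); for lowercase aromatic atoms, an aromatic c carries 1 H when it has two neighbours and 0 H with three, and aromatic n carries 0 H:
  atom 1: O, bond orders sum to 1 (valence 2) → 1 H
  atom 2: aromatic c, 3 neighbours → 0 H
  atom 3: aromatic c, 2 neighbours → 1 H
  atom 4: aromatic c, 3 neighbours → 0 H
  atom 5: aromatic c, 3 neighbours → 0 H
  atom 6: aromatic c, 2 neighbours → 1 H
  atom 7: aromatic c, 3 neighbours → 0 H
  atom 8: C, bond orders sum to 4 (valence 4) → 0 H
  atom 9: F (halogen, monovalent) → 0 H
  atom 10: F (halogen, monovalent) → 0 H
  atom 11: F (halogen, monovalent) → 0 H
  atom 12: aromatic c, 3 neighbours → 0 H
  atom 13: N, bond orders sum to 1 (valence 3) → 2 H
  atom 14: aromatic c, 2 neighbours → 1 H
  atom 15: aromatic c, 3 neighbours → 0 H
  atom 16: aromatic c, 2 neighbours → 1 H
  atom 17: C, bond orders sum to 4 (valence 4) → 0 H
  atom 18: O, bond orders sum to 2 (valence 2) → 0 H
  atom 19: O, bond orders sum to 2 (valence 2) → 0 H
  atom 20: C, bond orders sum to 1 (valence 4) → 3 H
Total hydrogens: 10.

10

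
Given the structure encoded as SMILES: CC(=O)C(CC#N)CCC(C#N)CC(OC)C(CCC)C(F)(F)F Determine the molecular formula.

C17H25F3N2O2

Walk through each heavy atom and fill implicit hydrogens from standard valence (C 4, N 3, O 2, S 2, halogen 1):
  atom 1: C, bond orders sum to 1 (valence 4) → 3 H
  atom 2: C, bond orders sum to 4 (valence 4) → 0 H
  atom 3: O, bond orders sum to 2 (valence 2) → 0 H
  atom 4: C, bond orders sum to 3 (valence 4) → 1 H
  atom 5: C, bond orders sum to 2 (valence 4) → 2 H
  atom 6: C, bond orders sum to 4 (valence 4) → 0 H
  atom 7: N, bond orders sum to 3 (valence 3) → 0 H
  atom 8: C, bond orders sum to 2 (valence 4) → 2 H
  atom 9: C, bond orders sum to 2 (valence 4) → 2 H
  atom 10: C, bond orders sum to 3 (valence 4) → 1 H
  atom 11: C, bond orders sum to 4 (valence 4) → 0 H
  atom 12: N, bond orders sum to 3 (valence 3) → 0 H
  atom 13: C, bond orders sum to 2 (valence 4) → 2 H
  atom 14: C, bond orders sum to 3 (valence 4) → 1 H
  atom 15: O, bond orders sum to 2 (valence 2) → 0 H
  atom 16: C, bond orders sum to 1 (valence 4) → 3 H
  atom 17: C, bond orders sum to 3 (valence 4) → 1 H
  atom 18: C, bond orders sum to 2 (valence 4) → 2 H
  atom 19: C, bond orders sum to 2 (valence 4) → 2 H
  atom 20: C, bond orders sum to 1 (valence 4) → 3 H
  atom 21: C, bond orders sum to 4 (valence 4) → 0 H
  atom 22: F (halogen, monovalent) → 0 H
  atom 23: F (halogen, monovalent) → 0 H
  atom 24: F (halogen, monovalent) → 0 H
Totals → C:17, H:25, F:3, N:2, O:2.
In Hill order: C17H25F3N2O2.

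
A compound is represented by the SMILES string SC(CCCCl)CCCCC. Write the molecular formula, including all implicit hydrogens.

Walk through each heavy atom and fill implicit hydrogens from standard valence (C 4, N 3, O 2, S 2, halogen 1):
  atom 1: S, bond orders sum to 1 (valence 2) → 1 H
  atom 2: C, bond orders sum to 3 (valence 4) → 1 H
  atom 3: C, bond orders sum to 2 (valence 4) → 2 H
  atom 4: C, bond orders sum to 2 (valence 4) → 2 H
  atom 5: C, bond orders sum to 2 (valence 4) → 2 H
  atom 6: Cl (halogen, monovalent) → 0 H
  atom 7: C, bond orders sum to 2 (valence 4) → 2 H
  atom 8: C, bond orders sum to 2 (valence 4) → 2 H
  atom 9: C, bond orders sum to 2 (valence 4) → 2 H
  atom 10: C, bond orders sum to 2 (valence 4) → 2 H
  atom 11: C, bond orders sum to 1 (valence 4) → 3 H
Totals → C:9, H:19, Cl:1, S:1.

C9H19ClS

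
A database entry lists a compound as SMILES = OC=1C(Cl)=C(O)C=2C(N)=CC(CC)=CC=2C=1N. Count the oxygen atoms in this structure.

Scan the SMILES for O atoms (remember two-letter symbols like Cl and Br are single atoms).
Oxygen count: 2.

2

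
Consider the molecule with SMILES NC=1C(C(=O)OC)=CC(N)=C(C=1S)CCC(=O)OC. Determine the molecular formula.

Walk through each heavy atom and fill implicit hydrogens from standard valence (C 4, N 3, O 2, S 2, halogen 1):
  atom 1: N, bond orders sum to 1 (valence 3) → 2 H
  atom 2: C, bond orders sum to 4 (valence 4) → 0 H
  atom 3: C, bond orders sum to 4 (valence 4) → 0 H
  atom 4: C, bond orders sum to 4 (valence 4) → 0 H
  atom 5: O, bond orders sum to 2 (valence 2) → 0 H
  atom 6: O, bond orders sum to 2 (valence 2) → 0 H
  atom 7: C, bond orders sum to 1 (valence 4) → 3 H
  atom 8: C, bond orders sum to 3 (valence 4) → 1 H
  atom 9: C, bond orders sum to 4 (valence 4) → 0 H
  atom 10: N, bond orders sum to 1 (valence 3) → 2 H
  atom 11: C, bond orders sum to 4 (valence 4) → 0 H
  atom 12: C, bond orders sum to 4 (valence 4) → 0 H
  atom 13: S, bond orders sum to 1 (valence 2) → 1 H
  atom 14: C, bond orders sum to 2 (valence 4) → 2 H
  atom 15: C, bond orders sum to 2 (valence 4) → 2 H
  atom 16: C, bond orders sum to 4 (valence 4) → 0 H
  atom 17: O, bond orders sum to 2 (valence 2) → 0 H
  atom 18: O, bond orders sum to 2 (valence 2) → 0 H
  atom 19: C, bond orders sum to 1 (valence 4) → 3 H
Totals → C:12, H:16, N:2, O:4, S:1.
In Hill order: C12H16N2O4S.

C12H16N2O4S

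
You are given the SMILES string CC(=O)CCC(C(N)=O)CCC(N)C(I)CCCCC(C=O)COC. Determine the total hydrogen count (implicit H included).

Walk through each heavy atom and fill implicit hydrogens from standard valence (C 4, N 3, O 2, S 2, halogen 1):
  atom 1: C, bond orders sum to 1 (valence 4) → 3 H
  atom 2: C, bond orders sum to 4 (valence 4) → 0 H
  atom 3: O, bond orders sum to 2 (valence 2) → 0 H
  atom 4: C, bond orders sum to 2 (valence 4) → 2 H
  atom 5: C, bond orders sum to 2 (valence 4) → 2 H
  atom 6: C, bond orders sum to 3 (valence 4) → 1 H
  atom 7: C, bond orders sum to 4 (valence 4) → 0 H
  atom 8: N, bond orders sum to 1 (valence 3) → 2 H
  atom 9: O, bond orders sum to 2 (valence 2) → 0 H
  atom 10: C, bond orders sum to 2 (valence 4) → 2 H
  atom 11: C, bond orders sum to 2 (valence 4) → 2 H
  atom 12: C, bond orders sum to 3 (valence 4) → 1 H
  atom 13: N, bond orders sum to 1 (valence 3) → 2 H
  atom 14: C, bond orders sum to 3 (valence 4) → 1 H
  atom 15: I (halogen, monovalent) → 0 H
  atom 16: C, bond orders sum to 2 (valence 4) → 2 H
  atom 17: C, bond orders sum to 2 (valence 4) → 2 H
  atom 18: C, bond orders sum to 2 (valence 4) → 2 H
  atom 19: C, bond orders sum to 2 (valence 4) → 2 H
  atom 20: C, bond orders sum to 3 (valence 4) → 1 H
  atom 21: C, bond orders sum to 3 (valence 4) → 1 H
  atom 22: O, bond orders sum to 2 (valence 2) → 0 H
  atom 23: C, bond orders sum to 2 (valence 4) → 2 H
  atom 24: O, bond orders sum to 2 (valence 2) → 0 H
  atom 25: C, bond orders sum to 1 (valence 4) → 3 H
Total hydrogens: 33.

33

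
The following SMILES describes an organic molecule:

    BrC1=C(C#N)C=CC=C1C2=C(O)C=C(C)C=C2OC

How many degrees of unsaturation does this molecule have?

10

Molecular formula: C15H12BrNO2.
DoU = (2C + 2 + N − H − X) / 2, where X is the halogen count and O/S are ignored.
    = (2·15 + 2 + 1 − 12 − 1) / 2 = 20 / 2 = 10.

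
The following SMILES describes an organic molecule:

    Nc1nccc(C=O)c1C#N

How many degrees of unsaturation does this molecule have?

7

Molecular formula: C7H5N3O.
DoU = (2C + 2 + N − H − X) / 2, where X is the halogen count and O/S are ignored.
    = (2·7 + 2 + 3 − 5 − 0) / 2 = 14 / 2 = 7.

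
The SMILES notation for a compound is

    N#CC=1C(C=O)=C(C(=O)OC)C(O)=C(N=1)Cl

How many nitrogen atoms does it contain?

Scan the SMILES for N atoms (remember two-letter symbols like Cl and Br are single atoms).
Nitrogen count: 2.

2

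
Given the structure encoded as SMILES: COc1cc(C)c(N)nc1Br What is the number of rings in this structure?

In SMILES, each pair of matching ring-closure digits denotes one ring-closing bond; the number of such bonds equals the number of independent rings.
Ring-closure bonds here: 1.

1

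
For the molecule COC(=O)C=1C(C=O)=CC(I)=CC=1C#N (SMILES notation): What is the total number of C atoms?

Count every carbon token in the SMILES (each C, including those in ring-closure positions and inside branches).
Carbon count: 10.

10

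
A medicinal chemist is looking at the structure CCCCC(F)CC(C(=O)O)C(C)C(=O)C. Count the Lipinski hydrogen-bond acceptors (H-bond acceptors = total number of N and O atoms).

N atoms: 0; O atoms: 3.
Lipinski HBA = 0 + 3 = 3.

3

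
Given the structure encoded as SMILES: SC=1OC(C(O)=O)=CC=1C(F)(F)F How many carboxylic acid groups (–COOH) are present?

1

The carboxylic acid motif appears at heavy-atom position 5 in the SMILES.
Other groups present: 1 thiol.
Carboxylic acid count: 1.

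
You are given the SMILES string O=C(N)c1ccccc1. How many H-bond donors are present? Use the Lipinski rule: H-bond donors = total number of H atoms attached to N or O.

2

Donors: find every N or O and count the H atoms it carries.
  atom 1 (O): bond orders sum to 2 → 0 H
  atom 3 (N): bond orders sum to 1 → 2 H
Lipinski HBD = 2.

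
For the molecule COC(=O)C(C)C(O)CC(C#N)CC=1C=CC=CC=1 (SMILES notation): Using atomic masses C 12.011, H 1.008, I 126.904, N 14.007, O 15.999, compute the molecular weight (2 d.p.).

261.32 g/mol

First, the molecular formula is C15H19NO3 (counting implicit H from valence).
  C: 15 × 12.011 = 180.165
  H: 19 × 1.008 = 19.152
  N: 1 × 14.007 = 14.007
  O: 3 × 15.999 = 47.997
Sum: 15×12.011 + 19×1.008 + 1×14.007 + 3×15.999 = 261.321 → 261.32 g/mol.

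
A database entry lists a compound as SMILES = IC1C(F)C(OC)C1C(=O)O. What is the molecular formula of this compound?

C6H8FIO3

Walk through each heavy atom and fill implicit hydrogens from standard valence (C 4, N 3, O 2, S 2, halogen 1):
  atom 1: I (halogen, monovalent) → 0 H
  atom 2: C, bond orders sum to 3 (valence 4) → 1 H
  atom 3: C, bond orders sum to 3 (valence 4) → 1 H
  atom 4: F (halogen, monovalent) → 0 H
  atom 5: C, bond orders sum to 3 (valence 4) → 1 H
  atom 6: O, bond orders sum to 2 (valence 2) → 0 H
  atom 7: C, bond orders sum to 1 (valence 4) → 3 H
  atom 8: C, bond orders sum to 3 (valence 4) → 1 H
  atom 9: C, bond orders sum to 4 (valence 4) → 0 H
  atom 10: O, bond orders sum to 2 (valence 2) → 0 H
  atom 11: O, bond orders sum to 1 (valence 2) → 1 H
Totals → C:6, H:8, F:1, I:1, O:3.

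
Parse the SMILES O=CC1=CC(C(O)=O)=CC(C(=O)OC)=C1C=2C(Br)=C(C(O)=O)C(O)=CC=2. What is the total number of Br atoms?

Scan the SMILES for Br atoms (remember two-letter symbols like Cl and Br are single atoms).
Bromine count: 1.

1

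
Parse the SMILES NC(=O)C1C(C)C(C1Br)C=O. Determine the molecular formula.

C7H10BrNO2

Walk through each heavy atom and fill implicit hydrogens from standard valence (C 4, N 3, O 2, S 2, halogen 1):
  atom 1: N, bond orders sum to 1 (valence 3) → 2 H
  atom 2: C, bond orders sum to 4 (valence 4) → 0 H
  atom 3: O, bond orders sum to 2 (valence 2) → 0 H
  atom 4: C, bond orders sum to 3 (valence 4) → 1 H
  atom 5: C, bond orders sum to 3 (valence 4) → 1 H
  atom 6: C, bond orders sum to 1 (valence 4) → 3 H
  atom 7: C, bond orders sum to 3 (valence 4) → 1 H
  atom 8: C, bond orders sum to 3 (valence 4) → 1 H
  atom 9: Br (halogen, monovalent) → 0 H
  atom 10: C, bond orders sum to 3 (valence 4) → 1 H
  atom 11: O, bond orders sum to 2 (valence 2) → 0 H
Totals → C:7, H:10, Br:1, N:1, O:2.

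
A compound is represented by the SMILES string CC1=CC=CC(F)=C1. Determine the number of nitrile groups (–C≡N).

Scan the SMILES for the nitrile motif — none present.

0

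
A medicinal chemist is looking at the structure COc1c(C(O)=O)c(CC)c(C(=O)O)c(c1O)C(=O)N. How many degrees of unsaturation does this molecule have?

7

Molecular formula: C12H13NO7.
DoU = (2C + 2 + N − H − X) / 2, where X is the halogen count and O/S are ignored.
    = (2·12 + 2 + 1 − 13 − 0) / 2 = 14 / 2 = 7.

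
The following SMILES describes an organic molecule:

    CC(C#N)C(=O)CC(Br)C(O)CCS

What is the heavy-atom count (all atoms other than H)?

Every atom symbol written in the SMILES (organic subset) is one heavy atom; implicit H are not written.
Heavy atoms by element → Br:1, C:9, N:1, O:2, S:1.
Total: 14.

14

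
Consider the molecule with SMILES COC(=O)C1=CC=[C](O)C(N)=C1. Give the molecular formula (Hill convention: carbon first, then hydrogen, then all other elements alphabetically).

C8H9NO3

Walk through each heavy atom and fill implicit hydrogens from standard valence (C 4, N 3, O 2, S 2, halogen 1):
  atom 1: C, bond orders sum to 1 (valence 4) → 3 H
  atom 2: O, bond orders sum to 2 (valence 2) → 0 H
  atom 3: C, bond orders sum to 4 (valence 4) → 0 H
  atom 4: O, bond orders sum to 2 (valence 2) → 0 H
  atom 5: C, bond orders sum to 4 (valence 4) → 0 H
  atom 6: C, bond orders sum to 3 (valence 4) → 1 H
  atom 7: C, bond orders sum to 3 (valence 4) → 1 H
  atom 8: C with explicit H count 0
  atom 9: O, bond orders sum to 1 (valence 2) → 1 H
  atom 10: C, bond orders sum to 4 (valence 4) → 0 H
  atom 11: N, bond orders sum to 1 (valence 3) → 2 H
  atom 12: C, bond orders sum to 3 (valence 4) → 1 H
Totals → C:8, H:9, N:1, O:3.
In Hill order: C8H9NO3.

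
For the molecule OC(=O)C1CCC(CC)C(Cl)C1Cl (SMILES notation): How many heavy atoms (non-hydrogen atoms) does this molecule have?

Every atom symbol written in the SMILES (organic subset) is one heavy atom; implicit H are not written.
Heavy atoms by element → C:9, Cl:2, O:2.
Total: 13.

13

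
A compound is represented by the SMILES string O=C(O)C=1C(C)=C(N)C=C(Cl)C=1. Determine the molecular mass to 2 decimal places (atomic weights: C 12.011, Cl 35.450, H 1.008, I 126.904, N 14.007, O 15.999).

First, the molecular formula is C8H8ClNO2 (counting implicit H from valence).
  C: 8 × 12.011 = 96.088
  Cl: 1 × 35.450 = 35.450
  H: 8 × 1.008 = 8.064
  N: 1 × 14.007 = 14.007
  O: 2 × 15.999 = 31.998
Sum: 8×12.011 + 1×35.450 + 8×1.008 + 1×14.007 + 2×15.999 = 185.607 → 185.61 g/mol.

185.61 g/mol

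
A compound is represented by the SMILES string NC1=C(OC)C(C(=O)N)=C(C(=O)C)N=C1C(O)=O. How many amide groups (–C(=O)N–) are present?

1

The amide motif appears at heavy-atom position 7 in the SMILES.
Other groups present: 1 carboxylic acid, 1 ether, 1 ketone, 1 primary amine.
Amide count: 1.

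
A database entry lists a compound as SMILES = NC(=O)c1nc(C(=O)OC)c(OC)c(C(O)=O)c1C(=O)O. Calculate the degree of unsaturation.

Molecular formula: C11H10N2O8.
DoU = (2C + 2 + N − H − X) / 2, where X is the halogen count and O/S are ignored.
    = (2·11 + 2 + 2 − 10 − 0) / 2 = 16 / 2 = 8.

8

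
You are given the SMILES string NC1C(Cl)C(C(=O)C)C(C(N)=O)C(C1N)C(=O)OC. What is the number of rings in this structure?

1

In SMILES, each pair of matching ring-closure digits denotes one ring-closing bond; the number of such bonds equals the number of independent rings.
Ring-closure bonds here: 1.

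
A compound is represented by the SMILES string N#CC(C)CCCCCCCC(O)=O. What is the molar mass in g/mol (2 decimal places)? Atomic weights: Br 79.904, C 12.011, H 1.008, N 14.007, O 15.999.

197.28 g/mol

First, the molecular formula is C11H19NO2 (counting implicit H from valence).
  C: 11 × 12.011 = 132.121
  H: 19 × 1.008 = 19.152
  N: 1 × 14.007 = 14.007
  O: 2 × 15.999 = 31.998
Sum: 11×12.011 + 19×1.008 + 1×14.007 + 2×15.999 = 197.278 → 197.28 g/mol.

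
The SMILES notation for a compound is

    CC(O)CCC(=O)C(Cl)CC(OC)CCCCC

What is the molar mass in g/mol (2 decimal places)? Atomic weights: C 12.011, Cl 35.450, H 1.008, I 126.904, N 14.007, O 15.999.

First, the molecular formula is C14H27ClO3 (counting implicit H from valence).
  C: 14 × 12.011 = 168.154
  Cl: 1 × 35.450 = 35.450
  H: 27 × 1.008 = 27.216
  O: 3 × 15.999 = 47.997
Sum: 14×12.011 + 1×35.450 + 27×1.008 + 3×15.999 = 278.817 → 278.82 g/mol.

278.82 g/mol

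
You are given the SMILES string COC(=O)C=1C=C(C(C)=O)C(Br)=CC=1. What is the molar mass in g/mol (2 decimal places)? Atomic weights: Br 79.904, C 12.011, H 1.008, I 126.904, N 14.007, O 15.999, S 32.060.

First, the molecular formula is C10H9BrO3 (counting implicit H from valence).
  Br: 1 × 79.904 = 79.904
  C: 10 × 12.011 = 120.110
  H: 9 × 1.008 = 9.072
  O: 3 × 15.999 = 47.997
Sum: 1×79.904 + 10×12.011 + 9×1.008 + 3×15.999 = 257.083 → 257.08 g/mol.

257.08 g/mol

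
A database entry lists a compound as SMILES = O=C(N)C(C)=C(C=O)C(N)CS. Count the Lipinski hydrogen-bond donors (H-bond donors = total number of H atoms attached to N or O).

4

Donors: find every N or O and count the H atoms it carries.
  atom 1 (O): bond orders sum to 2 → 0 H
  atom 3 (N): bond orders sum to 1 → 2 H
  atom 8 (O): bond orders sum to 2 → 0 H
  atom 10 (N): bond orders sum to 1 → 2 H
Lipinski HBD = 4.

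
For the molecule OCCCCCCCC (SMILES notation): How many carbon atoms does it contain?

8

Count every carbon token in the SMILES (each C, including those in ring-closure positions and inside branches).
Carbon count: 8.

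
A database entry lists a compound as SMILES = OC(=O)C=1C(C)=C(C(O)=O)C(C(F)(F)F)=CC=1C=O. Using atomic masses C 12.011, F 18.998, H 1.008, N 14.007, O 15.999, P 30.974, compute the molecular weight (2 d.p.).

First, the molecular formula is C11H7F3O5 (counting implicit H from valence).
  C: 11 × 12.011 = 132.121
  F: 3 × 18.998 = 56.994
  H: 7 × 1.008 = 7.056
  O: 5 × 15.999 = 79.995
Sum: 11×12.011 + 3×18.998 + 7×1.008 + 5×15.999 = 276.166 → 276.17 g/mol.

276.17 g/mol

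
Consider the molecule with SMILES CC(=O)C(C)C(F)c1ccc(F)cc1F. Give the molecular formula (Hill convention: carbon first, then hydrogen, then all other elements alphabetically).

C11H11F3O

Walk through each heavy atom and fill implicit hydrogens from standard valence (C 4, N 3, O 2, S 2, halogen 1); for lowercase aromatic atoms, an aromatic c carries 1 H when it has two neighbours and 0 H with three, and aromatic n carries 0 H:
  atom 1: C, bond orders sum to 1 (valence 4) → 3 H
  atom 2: C, bond orders sum to 4 (valence 4) → 0 H
  atom 3: O, bond orders sum to 2 (valence 2) → 0 H
  atom 4: C, bond orders sum to 3 (valence 4) → 1 H
  atom 5: C, bond orders sum to 1 (valence 4) → 3 H
  atom 6: C, bond orders sum to 3 (valence 4) → 1 H
  atom 7: F (halogen, monovalent) → 0 H
  atom 8: aromatic c, 3 neighbours → 0 H
  atom 9: aromatic c, 2 neighbours → 1 H
  atom 10: aromatic c, 2 neighbours → 1 H
  atom 11: aromatic c, 3 neighbours → 0 H
  atom 12: F (halogen, monovalent) → 0 H
  atom 13: aromatic c, 2 neighbours → 1 H
  atom 14: aromatic c, 3 neighbours → 0 H
  atom 15: F (halogen, monovalent) → 0 H
Totals → C:11, H:11, F:3, O:1.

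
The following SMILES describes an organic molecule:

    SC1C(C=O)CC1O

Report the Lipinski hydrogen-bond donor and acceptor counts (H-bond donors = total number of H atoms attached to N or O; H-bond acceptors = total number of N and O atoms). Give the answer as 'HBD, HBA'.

Donors: find every N or O and count the H atoms it carries.
  atom 5 (O): bond orders sum to 2 → 0 H
  atom 8 (O): bond orders sum to 1 → 1 H
Lipinski HBD = 1.
Acceptors: N atoms = 0, O atoms = 2 → HBA = 2.

1, 2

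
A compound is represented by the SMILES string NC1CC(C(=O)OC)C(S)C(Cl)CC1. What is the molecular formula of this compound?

C9H16ClNO2S

Walk through each heavy atom and fill implicit hydrogens from standard valence (C 4, N 3, O 2, S 2, halogen 1):
  atom 1: N, bond orders sum to 1 (valence 3) → 2 H
  atom 2: C, bond orders sum to 3 (valence 4) → 1 H
  atom 3: C, bond orders sum to 2 (valence 4) → 2 H
  atom 4: C, bond orders sum to 3 (valence 4) → 1 H
  atom 5: C, bond orders sum to 4 (valence 4) → 0 H
  atom 6: O, bond orders sum to 2 (valence 2) → 0 H
  atom 7: O, bond orders sum to 2 (valence 2) → 0 H
  atom 8: C, bond orders sum to 1 (valence 4) → 3 H
  atom 9: C, bond orders sum to 3 (valence 4) → 1 H
  atom 10: S, bond orders sum to 1 (valence 2) → 1 H
  atom 11: C, bond orders sum to 3 (valence 4) → 1 H
  atom 12: Cl (halogen, monovalent) → 0 H
  atom 13: C, bond orders sum to 2 (valence 4) → 2 H
  atom 14: C, bond orders sum to 2 (valence 4) → 2 H
Totals → C:9, H:16, Cl:1, N:1, O:2, S:1.
In Hill order: C9H16ClNO2S.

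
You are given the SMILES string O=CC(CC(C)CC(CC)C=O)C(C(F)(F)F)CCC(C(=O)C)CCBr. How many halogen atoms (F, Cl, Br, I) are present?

4

Halogen atoms appear at heavy-atom positions 15, 16, 17, 26 (1×Br, 3×F).
Other groups present: 2 aldehyde, 1 ketone.
Halogen count: 4.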